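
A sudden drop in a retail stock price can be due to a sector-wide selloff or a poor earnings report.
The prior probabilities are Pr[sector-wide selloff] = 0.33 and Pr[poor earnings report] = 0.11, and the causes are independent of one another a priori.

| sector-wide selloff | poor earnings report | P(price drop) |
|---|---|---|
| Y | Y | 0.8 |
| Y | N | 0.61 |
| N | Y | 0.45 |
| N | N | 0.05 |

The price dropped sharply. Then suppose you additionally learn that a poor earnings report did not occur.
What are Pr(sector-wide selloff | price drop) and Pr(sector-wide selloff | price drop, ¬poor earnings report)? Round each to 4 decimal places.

Enumerate the 4 (sector-wide selloff, poor earnings report) configurations and weight by the priors:
  P(price drop) = 0.05·0.67·0.89 + 0.45·0.67·0.11 + 0.61·0.33·0.89 + 0.8·0.33·0.11
        = 0.029815 + 0.033165 + 0.179157 + 0.029040 = 0.271177
Configurations with sector-wide selloff contribute 0.208197, so
  P(sector-wide selloff | price drop) = 0.208197 / 0.271177 ≈ 0.7678

Now condition on the additional information:
Sum P(price drop|·) weighted by the priors over both values of sector-wide selloff:
  P(price drop | ¬poor earnings report) = 0.05·0.67 + 0.61·0.33
        = 0.033500 + 0.201300 = 0.234800
Keeping only the sector-wide selloff-present terms gives 0.201300, so
  P(sector-wide selloff | price drop, ¬poor earnings report) = 0.201300 / 0.234800 ≈ 0.8573
Ruling out poor earnings report raises the posterior on sector-wide selloff — the flip side of explaining away.

Pr(sector-wide selloff | price drop) ≈ 0.7678; Pr(sector-wide selloff | price drop, ¬poor earnings report) ≈ 0.8573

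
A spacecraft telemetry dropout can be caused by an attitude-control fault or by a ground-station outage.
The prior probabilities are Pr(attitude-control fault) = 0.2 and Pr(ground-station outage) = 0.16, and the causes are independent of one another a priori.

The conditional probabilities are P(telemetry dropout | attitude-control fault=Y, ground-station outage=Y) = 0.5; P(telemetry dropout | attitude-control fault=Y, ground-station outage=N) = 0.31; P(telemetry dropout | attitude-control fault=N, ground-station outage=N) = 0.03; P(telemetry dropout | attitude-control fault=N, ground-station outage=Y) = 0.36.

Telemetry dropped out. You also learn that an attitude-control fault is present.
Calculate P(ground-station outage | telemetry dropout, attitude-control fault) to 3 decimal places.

P(ground-station outage | telemetry dropout, attitude-control fault) ≈ 0.235

Enumerate both values of ground-station outage and weight by the priors:
  P(telemetry dropout | attitude-control fault) = 0.31·0.84 + 0.5·0.16
        = 0.260400 + 0.080000 = 0.340400
Keeping only the ground-station outage-present terms gives 0.080000, so
  P(ground-station outage | telemetry dropout, attitude-control fault) = 0.080000 / 0.340400 ≈ 0.235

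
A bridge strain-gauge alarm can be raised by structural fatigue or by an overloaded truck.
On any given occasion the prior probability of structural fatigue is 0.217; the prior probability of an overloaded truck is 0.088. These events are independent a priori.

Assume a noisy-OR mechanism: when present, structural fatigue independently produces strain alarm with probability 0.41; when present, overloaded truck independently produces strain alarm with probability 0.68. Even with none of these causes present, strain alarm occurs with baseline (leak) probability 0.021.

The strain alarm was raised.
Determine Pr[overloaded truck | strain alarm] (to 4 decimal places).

Under noisy-OR, P(strain alarm | causes) = 1 − (1−0.021)·∏(1−qᵢ) over the active causes.
P(strain alarm) = 0.021*0.783*0.912 + 0.68672*0.783*0.088 + 0.42239*0.217*0.912 + 0.815165*0.217*0.088 = 0.014996 + 0.047318 + 0.083593 + 0.015566 = 0.161473
The overloaded truck-present share is 0.047318 + 0.015566 = 0.062884.
Hence the posterior is 0.062884/0.161473 ≈ 0.3894.

Pr[overloaded truck | strain alarm] ≈ 0.3894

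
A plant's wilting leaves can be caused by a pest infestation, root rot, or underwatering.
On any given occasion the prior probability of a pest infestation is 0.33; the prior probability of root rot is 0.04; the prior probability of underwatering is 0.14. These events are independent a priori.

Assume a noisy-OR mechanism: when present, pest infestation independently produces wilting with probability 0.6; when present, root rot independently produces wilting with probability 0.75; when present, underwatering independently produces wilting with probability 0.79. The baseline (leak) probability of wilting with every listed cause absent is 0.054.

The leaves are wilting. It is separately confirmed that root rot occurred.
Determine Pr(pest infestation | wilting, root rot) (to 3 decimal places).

Pr(pest infestation | wilting, root rot) ≈ 0.364

Under noisy-OR, P(wilting | causes) = 1 − (1−0.054)·∏(1−qᵢ) over the active causes.
By total probability over the 4 (pest infestation, underwatering) configurations:
  P(wilting | root rot) = 0.7635·0.67·0.86 + 0.950335·0.67·0.14 + 0.9054·0.33·0.86 + 0.980134·0.33·0.14
        = 0.439929 + 0.089141 + 0.256953 + 0.045282 = 0.831305
The terms with pest infestation present sum to 0.302235, so
  P(pest infestation | wilting, root rot) = 0.302235 / 0.831305 ≈ 0.364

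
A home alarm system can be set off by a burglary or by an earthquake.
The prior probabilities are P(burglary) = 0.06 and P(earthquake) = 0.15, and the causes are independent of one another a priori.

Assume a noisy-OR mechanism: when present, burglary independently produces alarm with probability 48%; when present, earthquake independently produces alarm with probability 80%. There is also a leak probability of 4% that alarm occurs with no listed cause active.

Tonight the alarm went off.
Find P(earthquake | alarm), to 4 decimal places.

Under noisy-OR, P(alarm | causes) = 1 − (1−0.04)·∏(1−qᵢ) over the active causes.
P(alarm) = 0.04·0.94·0.85 + 0.808·0.94·0.15 + 0.5008·0.06·0.85 + 0.90016·0.06·0.15 = 0.031960 + 0.113928 + 0.025541 + 0.008101 = 0.179530
The earthquake-present share is 0.113928 + 0.008101 = 0.122029.
Hence the posterior is 0.122029/0.179530 ≈ 0.6797.

P(earthquake | alarm) ≈ 0.6797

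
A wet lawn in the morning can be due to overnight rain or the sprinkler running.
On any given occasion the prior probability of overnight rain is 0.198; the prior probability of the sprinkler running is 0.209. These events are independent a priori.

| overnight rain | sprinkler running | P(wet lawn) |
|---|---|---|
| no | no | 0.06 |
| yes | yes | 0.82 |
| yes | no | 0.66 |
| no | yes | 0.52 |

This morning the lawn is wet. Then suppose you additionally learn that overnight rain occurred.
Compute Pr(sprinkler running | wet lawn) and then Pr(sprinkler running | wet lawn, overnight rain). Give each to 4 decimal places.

By total probability over the 4 (overnight rain, sprinkler running) configurations:
  P(wet lawn) = 0.06×0.802×0.791 + 0.52×0.802×0.209 + 0.66×0.198×0.791 + 0.82×0.198×0.209
        = 0.038063 + 0.087161 + 0.103368 + 0.033933 = 0.262525
Configurations with sprinkler running contribute 0.121094, so
  P(sprinkler running | wet lawn) = 0.121094 / 0.262525 ≈ 0.4613

With the extra evidence:
Weight on sprinkler running=true, given the evidence: 0.82*0.209 = 0.171380
Denominator P(wet lawn | overnight rain): 0.66*0.791 + 0.82*0.209 = 0.693440
P(sprinkler running | wet lawn, overnight rain) = 0.171380/0.693440 ≈ 0.2471

Pr(sprinkler running | wet lawn) ≈ 0.4613; Pr(sprinkler running | wet lawn, overnight rain) ≈ 0.2471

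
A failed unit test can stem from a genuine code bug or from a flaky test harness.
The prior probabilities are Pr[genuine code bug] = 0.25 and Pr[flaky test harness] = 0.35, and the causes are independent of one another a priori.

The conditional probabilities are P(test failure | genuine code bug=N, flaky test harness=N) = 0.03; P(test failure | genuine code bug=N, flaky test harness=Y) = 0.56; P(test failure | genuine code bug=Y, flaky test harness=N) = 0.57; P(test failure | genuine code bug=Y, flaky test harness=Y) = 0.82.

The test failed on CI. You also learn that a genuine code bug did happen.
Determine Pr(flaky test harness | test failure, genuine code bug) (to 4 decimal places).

By total probability over both values of flaky test harness:
  P(test failure | genuine code bug) = 0.57*0.65 + 0.82*0.35
        = 0.370500 + 0.287000 = 0.657500
Configurations with flaky test harness contribute 0.287000, so
  P(flaky test harness | test failure, genuine code bug) = 0.287000 / 0.657500 ≈ 0.4365

Pr(flaky test harness | test failure, genuine code bug) ≈ 0.4365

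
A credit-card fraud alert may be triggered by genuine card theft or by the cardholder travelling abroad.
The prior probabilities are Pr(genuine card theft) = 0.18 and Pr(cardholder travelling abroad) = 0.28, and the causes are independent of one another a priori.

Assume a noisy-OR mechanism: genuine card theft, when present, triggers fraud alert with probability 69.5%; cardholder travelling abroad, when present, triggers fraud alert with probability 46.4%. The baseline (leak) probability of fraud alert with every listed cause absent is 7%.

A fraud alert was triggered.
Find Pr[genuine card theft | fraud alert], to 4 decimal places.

Pr[genuine card theft | fraud alert] ≈ 0.4642

Under noisy-OR, P(fraud alert | causes) = 1 − (1−0.07)·∏(1−qᵢ) over the active causes.
Numerator (weight on configurations with genuine card theft): 0.092839 + 0.042737 = 0.135576
Normalizer over all consistent configurations: 0.07*0.82*0.72 + 0.50152*0.82*0.28 + 0.71635*0.18*0.72 + 0.847964*0.18*0.28 = 0.292053
P(genuine card theft | fraud alert) = 0.135576/0.292053 ≈ 0.4642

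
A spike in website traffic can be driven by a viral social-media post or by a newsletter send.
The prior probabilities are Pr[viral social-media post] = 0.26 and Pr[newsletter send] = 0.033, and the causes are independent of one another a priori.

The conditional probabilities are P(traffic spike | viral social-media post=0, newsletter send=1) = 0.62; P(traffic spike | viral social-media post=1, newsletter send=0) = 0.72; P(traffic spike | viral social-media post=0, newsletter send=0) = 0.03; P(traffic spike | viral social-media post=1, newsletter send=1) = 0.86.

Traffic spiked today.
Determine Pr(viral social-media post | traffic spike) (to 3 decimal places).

Pr(viral social-media post | traffic spike) ≈ 0.837

P(traffic spike) = 0.03×0.74×0.967 + 0.62×0.74×0.033 + 0.72×0.26×0.967 + 0.86×0.26×0.033 = 0.021467 + 0.015140 + 0.181022 + 0.007379 = 0.225008
Restricting to configurations with viral social-media post present: 0.181022 + 0.007379 = 0.188401.
P(viral social-media post | traffic spike) = 0.188401 / 0.225008 ≈ 0.837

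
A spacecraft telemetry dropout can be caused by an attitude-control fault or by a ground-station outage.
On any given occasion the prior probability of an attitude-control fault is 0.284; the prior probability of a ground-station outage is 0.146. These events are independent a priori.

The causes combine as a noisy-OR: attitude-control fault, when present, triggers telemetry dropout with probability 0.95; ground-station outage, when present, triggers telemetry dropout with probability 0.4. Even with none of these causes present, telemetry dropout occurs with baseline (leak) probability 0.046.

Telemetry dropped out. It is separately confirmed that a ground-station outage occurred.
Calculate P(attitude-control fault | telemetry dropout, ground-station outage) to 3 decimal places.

Under noisy-OR, P(telemetry dropout | causes) = 1 − (1−0.046)·∏(1−qᵢ) over the active causes.
Weight on attitude-control fault=true, given the evidence: 0.97138·0.284 = 0.275872
Denominator P(telemetry dropout | ground-station outage): 0.4276·0.716 + 0.97138·0.284 = 0.582034
Posterior = 0.275872 / 0.582034 ≈ 0.474

P(attitude-control fault | telemetry dropout, ground-station outage) ≈ 0.474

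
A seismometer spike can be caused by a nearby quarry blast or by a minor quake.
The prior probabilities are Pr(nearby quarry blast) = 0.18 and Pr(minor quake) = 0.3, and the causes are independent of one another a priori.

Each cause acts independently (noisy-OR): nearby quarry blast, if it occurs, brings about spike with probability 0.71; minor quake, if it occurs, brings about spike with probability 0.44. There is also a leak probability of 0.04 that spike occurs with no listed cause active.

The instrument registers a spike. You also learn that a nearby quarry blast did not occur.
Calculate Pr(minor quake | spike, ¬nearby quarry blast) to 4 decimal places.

Pr(minor quake | spike, ¬nearby quarry blast) ≈ 0.8321

Under noisy-OR, P(spike | causes) = 1 − (1−0.04)·∏(1−qᵢ) over the active causes.
Weight on minor quake=true, given the evidence: 0.4624×0.3 = 0.138720
Denominator P(spike | ¬nearby quarry blast): 0.04×0.7 + 0.4624×0.3 = 0.166720
P(minor quake | spike, ¬nearby quarry blast) = 0.138720/0.166720 ≈ 0.8321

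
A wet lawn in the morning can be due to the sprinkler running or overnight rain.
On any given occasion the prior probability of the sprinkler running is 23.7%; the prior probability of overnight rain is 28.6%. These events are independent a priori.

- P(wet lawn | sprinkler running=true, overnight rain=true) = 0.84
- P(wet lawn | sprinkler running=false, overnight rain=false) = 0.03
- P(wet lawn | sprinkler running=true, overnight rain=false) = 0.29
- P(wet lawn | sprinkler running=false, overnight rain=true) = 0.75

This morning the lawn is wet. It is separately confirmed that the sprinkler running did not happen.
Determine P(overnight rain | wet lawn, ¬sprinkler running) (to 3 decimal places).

P(wet lawn | ¬sprinkler running) = 0.03*0.714 + 0.75*0.286 = 0.021420 + 0.214500 = 0.235920
Of this, 0.214500 comes from 0.75*0.286 (the overnight rain=true cases).
P(overnight rain | wet lawn, ¬sprinkler running) = 0.214500 / 0.235920 ≈ 0.909

P(overnight rain | wet lawn, ¬sprinkler running) ≈ 0.909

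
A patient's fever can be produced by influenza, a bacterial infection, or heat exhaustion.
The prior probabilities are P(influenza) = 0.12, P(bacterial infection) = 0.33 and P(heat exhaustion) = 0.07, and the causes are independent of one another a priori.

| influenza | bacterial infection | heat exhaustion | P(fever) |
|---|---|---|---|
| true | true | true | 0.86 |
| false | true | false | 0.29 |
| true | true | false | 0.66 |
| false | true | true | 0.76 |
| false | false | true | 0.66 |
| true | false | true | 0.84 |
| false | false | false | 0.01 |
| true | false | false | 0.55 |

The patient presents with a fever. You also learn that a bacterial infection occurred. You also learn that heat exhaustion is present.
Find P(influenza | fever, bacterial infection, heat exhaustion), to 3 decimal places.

P(influenza | fever, bacterial infection, heat exhaustion) ≈ 0.134

Weight on influenza=true, given the evidence: 0.86×0.12 = 0.103200
Normalizer over all consistent configurations: 0.76×0.88 + 0.86×0.12 = 0.772000
P(influenza | fever, bacterial infection, heat exhaustion) = 0.103200/0.772000 ≈ 0.134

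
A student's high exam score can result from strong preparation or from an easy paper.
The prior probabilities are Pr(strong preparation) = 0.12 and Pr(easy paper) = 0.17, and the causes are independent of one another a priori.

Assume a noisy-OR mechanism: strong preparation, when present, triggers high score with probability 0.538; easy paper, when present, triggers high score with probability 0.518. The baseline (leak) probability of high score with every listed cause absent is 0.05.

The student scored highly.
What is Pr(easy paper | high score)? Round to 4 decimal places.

Under noisy-OR, P(high score | causes) = 1 − (1−0.05)·∏(1−qᵢ) over the active causes.
Weight on easy paper=true, given the evidence: 0.081098 + 0.016084 = 0.097182
Normalizer over all consistent configurations: 0.05×0.88×0.83 + 0.5421×0.88×0.17 + 0.5611×0.12×0.83 + 0.78845×0.12×0.17 = 0.189588
P(easy paper | high score) = 0.097182/0.189588 ≈ 0.5126

Pr(easy paper | high score) ≈ 0.5126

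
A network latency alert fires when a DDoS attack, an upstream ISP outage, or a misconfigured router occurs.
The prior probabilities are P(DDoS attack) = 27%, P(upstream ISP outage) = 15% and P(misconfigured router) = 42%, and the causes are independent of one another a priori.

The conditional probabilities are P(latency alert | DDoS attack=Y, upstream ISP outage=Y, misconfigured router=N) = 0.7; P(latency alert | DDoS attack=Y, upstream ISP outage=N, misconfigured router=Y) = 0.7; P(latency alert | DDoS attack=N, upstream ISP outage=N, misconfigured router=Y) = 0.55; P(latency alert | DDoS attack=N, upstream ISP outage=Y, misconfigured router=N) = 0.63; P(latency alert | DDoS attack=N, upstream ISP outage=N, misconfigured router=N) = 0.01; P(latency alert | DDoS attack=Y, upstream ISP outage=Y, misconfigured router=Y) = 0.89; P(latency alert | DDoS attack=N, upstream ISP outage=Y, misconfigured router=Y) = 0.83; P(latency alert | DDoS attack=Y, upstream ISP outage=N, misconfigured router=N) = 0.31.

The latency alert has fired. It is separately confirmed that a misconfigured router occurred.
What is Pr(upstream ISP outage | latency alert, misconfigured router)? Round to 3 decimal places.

Pr(upstream ISP outage | latency alert, misconfigured router) ≈ 0.202

Enumerate the 4 (DDoS attack, upstream ISP outage) configurations and weight by the priors:
  P(latency alert | misconfigured router) = 0.55*0.73*0.85 + 0.83*0.73*0.15 + 0.7*0.27*0.85 + 0.89*0.27*0.15
        = 0.341275 + 0.090885 + 0.160650 + 0.036045 = 0.628855
Keeping only the upstream ISP outage-present terms gives 0.126930, so
  P(upstream ISP outage | latency alert, misconfigured router) = 0.126930 / 0.628855 ≈ 0.202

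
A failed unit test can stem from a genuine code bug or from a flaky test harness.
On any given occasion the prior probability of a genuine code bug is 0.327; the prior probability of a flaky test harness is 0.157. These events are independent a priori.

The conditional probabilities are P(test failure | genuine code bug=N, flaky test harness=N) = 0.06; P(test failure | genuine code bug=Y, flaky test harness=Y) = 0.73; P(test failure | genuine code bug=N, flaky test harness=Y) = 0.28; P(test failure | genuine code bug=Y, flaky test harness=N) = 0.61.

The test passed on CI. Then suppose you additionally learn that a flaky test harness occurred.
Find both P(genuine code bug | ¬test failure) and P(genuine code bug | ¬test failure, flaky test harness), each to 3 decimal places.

P(¬test failure) = 0.94·0.673·0.843 + 0.72·0.673·0.157 + 0.39·0.327·0.843 + 0.27·0.327·0.157 = 0.533299 + 0.076076 + 0.107508 + 0.013862 = 0.730745
Restricting to configurations with genuine code bug present: 0.107508 + 0.013862 = 0.121370.
So P(genuine code bug | ¬test failure) = 0.121370/0.730745 ≈ 0.166.

With the extra evidence:
By total probability over both values of genuine code bug:
  P(¬test failure | flaky test harness) = 0.72·0.673 + 0.27·0.327
        = 0.484560 + 0.088290 = 0.572850
The terms with genuine code bug present sum to 0.088290, so
  P(genuine code bug | ¬test failure, flaky test harness) = 0.088290 / 0.572850 ≈ 0.154

P(genuine code bug | ¬test failure) ≈ 0.166; P(genuine code bug | ¬test failure, flaky test harness) ≈ 0.154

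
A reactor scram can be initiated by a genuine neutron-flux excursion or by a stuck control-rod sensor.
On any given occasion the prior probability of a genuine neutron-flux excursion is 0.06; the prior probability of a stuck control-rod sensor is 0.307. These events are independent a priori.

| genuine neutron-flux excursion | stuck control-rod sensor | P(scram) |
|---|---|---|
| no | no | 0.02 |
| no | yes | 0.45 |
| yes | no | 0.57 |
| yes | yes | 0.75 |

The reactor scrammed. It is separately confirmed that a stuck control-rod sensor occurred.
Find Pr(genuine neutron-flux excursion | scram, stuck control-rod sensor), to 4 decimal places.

Pr(genuine neutron-flux excursion | scram, stuck control-rod sensor) ≈ 0.0962

P(scram | stuck control-rod sensor) = 0.45·0.94 + 0.75·0.06 = 0.423000 + 0.045000 = 0.468000
The genuine neutron-flux excursion-present share is 0.75·0.06 = 0.045000.
Hence the posterior is 0.045000/0.468000 ≈ 0.0962.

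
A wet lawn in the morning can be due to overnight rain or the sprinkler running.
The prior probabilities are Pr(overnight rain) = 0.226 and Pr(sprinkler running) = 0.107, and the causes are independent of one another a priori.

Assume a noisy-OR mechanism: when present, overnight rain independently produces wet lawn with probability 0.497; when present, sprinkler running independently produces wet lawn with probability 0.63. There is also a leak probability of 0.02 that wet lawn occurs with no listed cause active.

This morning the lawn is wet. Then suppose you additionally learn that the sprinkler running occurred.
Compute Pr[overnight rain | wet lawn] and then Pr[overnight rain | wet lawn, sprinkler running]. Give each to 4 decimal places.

Under noisy-OR, P(wet lawn | causes) = 1 − (1−0.02)·∏(1−qᵢ) over the active causes.
P(wet lawn) = 0.02·0.774·0.893 + 0.6374·0.774·0.107 + 0.50706·0.226·0.893 + 0.817612·0.226·0.107 = 0.013824 + 0.052788 + 0.102334 + 0.019771 = 0.188717
The overnight rain-present share is 0.102334 + 0.019771 = 0.122105.
P(overnight rain | wet lawn) = 0.122105 / 0.188717 ≈ 0.6470

Now also conditioning on sprinkler running=true:
Numerator (weight on configurations with overnight rain): 0.817612×0.226 = 0.184780
The normalizing constant is 0.6374×0.774 + 0.817612×0.226 = 0.678128
Posterior = 0.184780 / 0.678128 ≈ 0.2725
The drop from 0.6470 to 0.2725 is the explaining-away (discounting) effect.

Pr[overnight rain | wet lawn] ≈ 0.6470; Pr[overnight rain | wet lawn, sprinkler running] ≈ 0.2725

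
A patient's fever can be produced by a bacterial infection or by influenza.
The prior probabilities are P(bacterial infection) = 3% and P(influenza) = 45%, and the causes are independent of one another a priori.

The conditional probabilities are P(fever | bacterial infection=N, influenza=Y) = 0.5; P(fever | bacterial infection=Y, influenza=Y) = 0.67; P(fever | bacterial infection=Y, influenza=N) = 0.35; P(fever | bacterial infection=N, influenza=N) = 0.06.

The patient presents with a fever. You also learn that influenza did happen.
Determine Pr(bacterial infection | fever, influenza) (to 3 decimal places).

Pr(bacterial infection | fever, influenza) ≈ 0.040

For the numerator, keep only bacterial infection=true terms: 0.67*0.03 = 0.020100
The normalizing constant is 0.5*0.97 + 0.67*0.03 = 0.505100
P(bacterial infection | fever, influenza) = 0.020100/0.505100 ≈ 0.040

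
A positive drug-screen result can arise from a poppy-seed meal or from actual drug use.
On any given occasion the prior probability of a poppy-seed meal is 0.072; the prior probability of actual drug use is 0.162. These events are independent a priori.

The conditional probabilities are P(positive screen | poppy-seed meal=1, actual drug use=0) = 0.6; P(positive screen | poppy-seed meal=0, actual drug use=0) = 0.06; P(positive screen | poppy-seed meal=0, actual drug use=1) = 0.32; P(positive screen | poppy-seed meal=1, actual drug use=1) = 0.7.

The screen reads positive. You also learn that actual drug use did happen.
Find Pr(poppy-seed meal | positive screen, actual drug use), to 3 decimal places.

Weight on poppy-seed meal=true, given the evidence: 0.7*0.072 = 0.050400
Normalizer over all consistent configurations: 0.32*0.928 + 0.7*0.072 = 0.347360
P(poppy-seed meal | positive screen, actual drug use) = 0.050400/0.347360 ≈ 0.145

Pr(poppy-seed meal | positive screen, actual drug use) ≈ 0.145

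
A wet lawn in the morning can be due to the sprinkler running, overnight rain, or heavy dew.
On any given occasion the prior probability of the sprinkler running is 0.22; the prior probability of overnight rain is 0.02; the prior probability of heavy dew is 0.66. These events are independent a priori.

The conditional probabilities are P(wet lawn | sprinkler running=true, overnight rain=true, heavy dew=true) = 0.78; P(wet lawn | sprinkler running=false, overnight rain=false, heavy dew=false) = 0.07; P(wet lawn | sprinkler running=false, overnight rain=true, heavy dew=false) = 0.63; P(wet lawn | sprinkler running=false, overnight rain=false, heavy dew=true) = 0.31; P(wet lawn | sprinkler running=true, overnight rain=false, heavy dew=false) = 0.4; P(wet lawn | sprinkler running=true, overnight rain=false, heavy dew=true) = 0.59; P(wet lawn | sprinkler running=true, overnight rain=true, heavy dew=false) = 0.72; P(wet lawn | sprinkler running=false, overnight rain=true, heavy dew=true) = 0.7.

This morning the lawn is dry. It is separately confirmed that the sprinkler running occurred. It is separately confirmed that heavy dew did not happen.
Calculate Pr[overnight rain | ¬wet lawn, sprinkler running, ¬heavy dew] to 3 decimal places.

For the numerator, keep only overnight rain=true terms: 0.28×0.02 = 0.005600
Denominator P(¬wet lawn | sprinkler running, ¬heavy dew): 0.6×0.98 + 0.28×0.02 = 0.593600
Posterior = 0.005600 / 0.593600 ≈ 0.009

Pr[overnight rain | ¬wet lawn, sprinkler running, ¬heavy dew] ≈ 0.009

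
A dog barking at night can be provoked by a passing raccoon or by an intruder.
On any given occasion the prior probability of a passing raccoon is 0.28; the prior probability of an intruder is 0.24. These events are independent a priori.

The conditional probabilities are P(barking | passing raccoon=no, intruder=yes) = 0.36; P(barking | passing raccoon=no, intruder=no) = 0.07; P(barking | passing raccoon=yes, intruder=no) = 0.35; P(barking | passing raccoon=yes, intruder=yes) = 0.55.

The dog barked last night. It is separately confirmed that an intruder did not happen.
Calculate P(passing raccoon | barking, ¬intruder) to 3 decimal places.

P(passing raccoon | barking, ¬intruder) ≈ 0.660

P(barking | ¬intruder) = 0.07*0.72 + 0.35*0.28 = 0.050400 + 0.098000 = 0.148400
Of this, 0.098000 comes from 0.35*0.28 (the passing raccoon=true cases).
P(passing raccoon | barking, ¬intruder) = 0.098000 / 0.148400 ≈ 0.660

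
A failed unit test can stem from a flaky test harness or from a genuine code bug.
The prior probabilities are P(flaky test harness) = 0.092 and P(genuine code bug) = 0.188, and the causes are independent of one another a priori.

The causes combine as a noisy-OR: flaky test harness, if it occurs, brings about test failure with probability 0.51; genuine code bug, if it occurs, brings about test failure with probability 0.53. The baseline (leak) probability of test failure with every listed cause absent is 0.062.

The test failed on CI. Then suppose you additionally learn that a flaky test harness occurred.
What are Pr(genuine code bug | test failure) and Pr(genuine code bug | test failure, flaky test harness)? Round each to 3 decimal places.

Pr(genuine code bug | test failure) ≈ 0.559; Pr(genuine code bug | test failure, flaky test harness) ≈ 0.251

Under noisy-OR, P(test failure | causes) = 1 − (1−0.062)·∏(1−qᵢ) over the active causes.
Weight on genuine code bug=true, given the evidence: 0.095447 + 0.013560 = 0.109007
Denominator P(test failure): 0.062×0.908×0.812 + 0.55914×0.908×0.188 + 0.54038×0.092×0.812 + 0.783979×0.092×0.188 = 0.195088
Posterior = 0.109007 / 0.195088 ≈ 0.559

With the extra evidence:
Weight on genuine code bug=true, given the evidence: 0.783979×0.188 = 0.147388
Normalizer over all consistent configurations: 0.54038×0.812 + 0.783979×0.188 = 0.586177
P(genuine code bug | test failure, flaky test harness) = 0.147388/0.586177 ≈ 0.251
— flaky test harness explains away the evidence for genuine code bug.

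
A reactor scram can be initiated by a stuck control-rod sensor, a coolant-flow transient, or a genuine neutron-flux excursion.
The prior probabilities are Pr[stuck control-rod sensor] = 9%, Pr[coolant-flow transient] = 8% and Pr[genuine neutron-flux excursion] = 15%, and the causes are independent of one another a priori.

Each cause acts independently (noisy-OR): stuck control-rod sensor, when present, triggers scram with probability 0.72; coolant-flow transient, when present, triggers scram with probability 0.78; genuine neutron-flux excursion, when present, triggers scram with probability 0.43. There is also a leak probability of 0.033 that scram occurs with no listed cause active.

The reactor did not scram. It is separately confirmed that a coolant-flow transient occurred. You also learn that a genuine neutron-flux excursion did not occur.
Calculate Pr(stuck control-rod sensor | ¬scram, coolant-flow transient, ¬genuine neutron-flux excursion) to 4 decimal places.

Pr(stuck control-rod sensor | ¬scram, coolant-flow transient, ¬genuine neutron-flux excursion) ≈ 0.0269

Under noisy-OR, P(scram | causes) = 1 − (1−0.033)·∏(1−qᵢ) over the active causes.
Numerator (weight on configurations with stuck control-rod sensor): 0.059567×0.09 = 0.005361
The normalizing constant is 0.21274×0.91 + 0.059567×0.09 = 0.198954
Posterior = 0.005361 / 0.198954 ≈ 0.0269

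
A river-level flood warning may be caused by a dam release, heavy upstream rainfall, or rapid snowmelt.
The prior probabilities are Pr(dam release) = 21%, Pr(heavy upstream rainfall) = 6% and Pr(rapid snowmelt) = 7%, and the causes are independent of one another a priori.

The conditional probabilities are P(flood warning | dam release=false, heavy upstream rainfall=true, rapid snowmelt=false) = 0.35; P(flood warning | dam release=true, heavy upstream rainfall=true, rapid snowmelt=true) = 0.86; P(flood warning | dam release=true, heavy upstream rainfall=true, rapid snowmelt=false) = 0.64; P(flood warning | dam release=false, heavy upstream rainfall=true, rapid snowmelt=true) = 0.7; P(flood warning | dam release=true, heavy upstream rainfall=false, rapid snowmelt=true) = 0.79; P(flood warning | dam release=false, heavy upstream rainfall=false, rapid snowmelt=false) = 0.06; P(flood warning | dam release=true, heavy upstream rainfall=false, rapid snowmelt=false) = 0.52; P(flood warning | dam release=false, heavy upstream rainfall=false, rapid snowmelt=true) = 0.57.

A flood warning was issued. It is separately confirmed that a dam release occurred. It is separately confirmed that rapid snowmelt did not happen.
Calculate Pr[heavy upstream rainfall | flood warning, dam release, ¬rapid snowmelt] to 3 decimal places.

Pr[heavy upstream rainfall | flood warning, dam release, ¬rapid snowmelt] ≈ 0.073

Weight on heavy upstream rainfall=true, given the evidence: 0.64·0.06 = 0.038400
The normalizing constant is 0.52·0.94 + 0.64·0.06 = 0.527200
P(heavy upstream rainfall | flood warning, dam release, ¬rapid snowmelt) = 0.038400/0.527200 ≈ 0.073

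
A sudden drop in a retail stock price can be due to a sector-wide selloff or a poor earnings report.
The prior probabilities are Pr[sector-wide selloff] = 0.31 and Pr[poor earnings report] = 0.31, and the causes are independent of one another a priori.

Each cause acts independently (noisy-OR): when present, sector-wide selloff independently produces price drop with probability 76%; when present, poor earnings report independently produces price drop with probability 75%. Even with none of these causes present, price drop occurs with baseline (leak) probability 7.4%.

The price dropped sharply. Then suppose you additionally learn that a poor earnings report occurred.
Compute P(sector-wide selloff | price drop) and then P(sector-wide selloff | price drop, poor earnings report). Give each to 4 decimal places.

Under noisy-OR, P(price drop | causes) = 1 − (1−0.074)·∏(1−qᵢ) over the active causes.
P(price drop) = 0.074*0.69*0.69 + 0.7685*0.69*0.31 + 0.77776*0.31*0.69 + 0.94444*0.31*0.31 = 0.035231 + 0.164382 + 0.166363 + 0.090761 = 0.456737
Restricting to configurations with sector-wide selloff present: 0.166363 + 0.090761 = 0.257124.
Hence the posterior is 0.257124/0.456737 ≈ 0.5630.

Now also conditioning on poor earnings report=true:
For the numerator, keep only sector-wide selloff=true terms: 0.94444*0.31 = 0.292776
Normalizer over all consistent configurations: 0.7685*0.69 + 0.94444*0.31 = 0.823041
P(sector-wide selloff | price drop, poor earnings report) = 0.292776/0.823041 ≈ 0.3557

P(sector-wide selloff | price drop) ≈ 0.5630; P(sector-wide selloff | price drop, poor earnings report) ≈ 0.3557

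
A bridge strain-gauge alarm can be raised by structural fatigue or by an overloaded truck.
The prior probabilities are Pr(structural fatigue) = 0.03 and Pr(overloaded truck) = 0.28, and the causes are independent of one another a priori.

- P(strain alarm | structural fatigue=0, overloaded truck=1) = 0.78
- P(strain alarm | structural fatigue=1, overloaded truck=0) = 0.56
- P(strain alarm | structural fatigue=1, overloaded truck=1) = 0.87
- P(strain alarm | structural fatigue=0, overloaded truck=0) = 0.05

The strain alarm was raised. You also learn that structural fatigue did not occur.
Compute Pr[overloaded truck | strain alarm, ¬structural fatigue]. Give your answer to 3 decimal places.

Pr[overloaded truck | strain alarm, ¬structural fatigue] ≈ 0.858

Sum P(strain alarm|·) weighted by the priors over both values of overloaded truck:
  P(strain alarm | ¬structural fatigue) = 0.05*0.72 + 0.78*0.28
        = 0.036000 + 0.218400 = 0.254400
Keeping only the overloaded truck-present terms gives 0.218400, so
  P(overloaded truck | strain alarm, ¬structural fatigue) = 0.218400 / 0.254400 ≈ 0.858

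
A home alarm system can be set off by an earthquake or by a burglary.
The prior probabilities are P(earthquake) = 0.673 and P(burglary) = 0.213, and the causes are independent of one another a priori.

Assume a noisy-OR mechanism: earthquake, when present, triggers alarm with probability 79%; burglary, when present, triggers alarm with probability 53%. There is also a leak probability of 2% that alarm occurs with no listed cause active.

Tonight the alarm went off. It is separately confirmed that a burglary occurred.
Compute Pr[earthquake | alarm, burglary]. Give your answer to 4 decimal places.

Pr[earthquake | alarm, burglary] ≈ 0.7751

Under noisy-OR, P(alarm | causes) = 1 − (1−0.02)·∏(1−qᵢ) over the active causes.
P(alarm | burglary) = 0.5394×0.327 + 0.903274×0.673 = 0.176384 + 0.607903 = 0.784287
Of this, 0.607903 comes from 0.903274×0.673 (the earthquake=true cases).
So P(earthquake | alarm, burglary) = 0.607903/0.784287 ≈ 0.7751.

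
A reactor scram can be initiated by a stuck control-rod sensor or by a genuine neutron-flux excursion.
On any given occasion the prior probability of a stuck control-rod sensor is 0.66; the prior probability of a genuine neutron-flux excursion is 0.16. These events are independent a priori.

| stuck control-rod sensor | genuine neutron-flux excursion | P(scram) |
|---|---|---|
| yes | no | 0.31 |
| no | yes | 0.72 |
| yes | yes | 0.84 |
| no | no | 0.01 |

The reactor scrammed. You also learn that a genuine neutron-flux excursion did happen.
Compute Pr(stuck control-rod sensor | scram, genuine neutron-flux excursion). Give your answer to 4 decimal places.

Pr(stuck control-rod sensor | scram, genuine neutron-flux excursion) ≈ 0.6937

P(scram | genuine neutron-flux excursion) = 0.72×0.34 + 0.84×0.66 = 0.244800 + 0.554400 = 0.799200
The stuck control-rod sensor-present share is 0.84×0.66 = 0.554400.
So P(stuck control-rod sensor | scram, genuine neutron-flux excursion) = 0.554400/0.799200 ≈ 0.6937.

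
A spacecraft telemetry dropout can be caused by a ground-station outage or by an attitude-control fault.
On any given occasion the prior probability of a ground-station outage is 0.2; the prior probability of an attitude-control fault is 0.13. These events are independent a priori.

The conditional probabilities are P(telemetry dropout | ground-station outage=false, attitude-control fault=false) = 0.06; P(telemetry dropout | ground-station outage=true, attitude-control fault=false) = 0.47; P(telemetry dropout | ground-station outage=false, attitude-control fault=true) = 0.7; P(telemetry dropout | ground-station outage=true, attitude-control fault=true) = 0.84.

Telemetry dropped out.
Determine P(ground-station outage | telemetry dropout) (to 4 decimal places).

Enumerate the 4 (ground-station outage, attitude-control fault) configurations and weight by the priors:
  P(telemetry dropout) = 0.06*0.8*0.87 + 0.7*0.8*0.13 + 0.47*0.2*0.87 + 0.84*0.2*0.13
        = 0.041760 + 0.072800 + 0.081780 + 0.021840 = 0.218180
Keeping only the ground-station outage-present terms gives 0.103620, so
  P(ground-station outage | telemetry dropout) = 0.103620 / 0.218180 ≈ 0.4749

P(ground-station outage | telemetry dropout) ≈ 0.4749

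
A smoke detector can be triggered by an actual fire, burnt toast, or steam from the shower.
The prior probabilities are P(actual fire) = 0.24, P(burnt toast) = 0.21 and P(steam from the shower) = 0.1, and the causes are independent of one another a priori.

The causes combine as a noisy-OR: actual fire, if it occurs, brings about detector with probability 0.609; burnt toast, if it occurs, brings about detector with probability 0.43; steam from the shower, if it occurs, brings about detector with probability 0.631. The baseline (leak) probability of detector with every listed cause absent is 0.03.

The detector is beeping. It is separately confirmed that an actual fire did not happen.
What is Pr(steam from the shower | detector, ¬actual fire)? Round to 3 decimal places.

Pr(steam from the shower | detector, ¬actual fire) ≈ 0.389

Under noisy-OR, P(detector | causes) = 1 − (1−0.03)·∏(1−qᵢ) over the active causes.
For the numerator, keep only steam from the shower=true terms: 0.050724 + 0.016716 = 0.067440
Normalizer over all consistent configurations: 0.03*0.79*0.9 + 0.64207*0.79*0.1 + 0.4471*0.21*0.9 + 0.79598*0.21*0.1 = 0.173272
Posterior = 0.067440 / 0.173272 ≈ 0.389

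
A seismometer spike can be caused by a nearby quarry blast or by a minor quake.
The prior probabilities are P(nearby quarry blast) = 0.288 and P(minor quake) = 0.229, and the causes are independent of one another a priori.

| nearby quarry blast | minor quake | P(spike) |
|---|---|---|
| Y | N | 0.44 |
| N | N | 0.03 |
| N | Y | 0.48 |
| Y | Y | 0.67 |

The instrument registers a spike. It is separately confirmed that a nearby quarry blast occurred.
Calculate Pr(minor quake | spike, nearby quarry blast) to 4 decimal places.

Sum P(spike|·) weighted by the priors over both values of minor quake:
  P(spike | nearby quarry blast) = 0.44*0.771 + 0.67*0.229
        = 0.339240 + 0.153430 = 0.492670
The terms with minor quake present sum to 0.153430, so
  P(minor quake | spike, nearby quarry blast) = 0.153430 / 0.492670 ≈ 0.3114

Pr(minor quake | spike, nearby quarry blast) ≈ 0.3114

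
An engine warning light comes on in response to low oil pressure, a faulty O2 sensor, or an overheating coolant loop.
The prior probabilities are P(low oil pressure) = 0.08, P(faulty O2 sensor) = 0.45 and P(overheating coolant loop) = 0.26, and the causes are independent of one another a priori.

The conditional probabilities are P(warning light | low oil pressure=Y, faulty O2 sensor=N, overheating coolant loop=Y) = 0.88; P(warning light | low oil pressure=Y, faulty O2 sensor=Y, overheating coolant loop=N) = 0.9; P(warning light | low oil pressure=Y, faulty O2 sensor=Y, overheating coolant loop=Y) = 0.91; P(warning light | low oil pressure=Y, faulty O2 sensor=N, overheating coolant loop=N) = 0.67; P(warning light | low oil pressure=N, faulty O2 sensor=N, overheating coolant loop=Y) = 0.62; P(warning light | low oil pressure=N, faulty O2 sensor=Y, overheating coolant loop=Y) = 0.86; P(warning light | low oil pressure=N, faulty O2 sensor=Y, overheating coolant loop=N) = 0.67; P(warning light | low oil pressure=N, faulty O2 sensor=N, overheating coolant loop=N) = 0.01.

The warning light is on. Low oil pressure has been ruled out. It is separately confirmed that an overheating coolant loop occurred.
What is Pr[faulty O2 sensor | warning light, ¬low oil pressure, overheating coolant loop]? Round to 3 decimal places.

P(warning light | ¬low oil pressure, overheating coolant loop) = 0.62*0.55 + 0.86*0.45 = 0.341000 + 0.387000 = 0.728000
Restricting to configurations with faulty O2 sensor present: 0.86*0.45 = 0.387000.
P(faulty O2 sensor | warning light, ¬low oil pressure, overheating coolant loop) = 0.387000 / 0.728000 ≈ 0.532

Pr[faulty O2 sensor | warning light, ¬low oil pressure, overheating coolant loop] ≈ 0.532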